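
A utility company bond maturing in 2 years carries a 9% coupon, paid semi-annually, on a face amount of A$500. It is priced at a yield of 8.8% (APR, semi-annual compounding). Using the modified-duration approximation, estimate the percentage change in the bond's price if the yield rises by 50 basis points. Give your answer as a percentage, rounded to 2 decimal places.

Periodic yield y = 0.044. Modified duration first:
  t   CF        PV=CF/(1+0.044)^t    t·PV
  1        22.50        21.5517        21.5517
  2        22.50        20.6434        41.2868
  3        22.50        19.7734        59.3202
  4       522.50       439.8294     1,759.3178
  Σ                    501.7980     1,881.4765
P = 501.7980; D_Mac = 3.74947 half-year periods = 1.87474 yrs; D_mod = 1.87474/(1+0.044) = 1.79572 yrs.
ΔP/P ≈ -D_mod · Δy = -1.79572 × (+0.005) = -0.008979 = -0.8979%.

-0.90%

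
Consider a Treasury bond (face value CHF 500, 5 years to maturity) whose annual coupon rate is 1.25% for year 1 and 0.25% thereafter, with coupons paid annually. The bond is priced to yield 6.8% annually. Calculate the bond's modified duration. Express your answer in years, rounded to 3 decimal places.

Periodic yield y = 0.068. First find Macaulay duration:
  t   CF        PV=CF/(1+0.068)^t    t·PV
  1         6.25         5.8521         5.8521
  2         1.25         1.0959         2.1918
  3         1.25         1.0261         3.0783
  4         1.25         0.9608         3.8431
  5       501.25       360.7432     1,803.7159
  Σ                    369.6780     1,818.6812
P = 369.6780; Macaulay duration = 1,818.6812 / 369.6780 = 4.91964 years.
Modified duration = D_Mac / (1 + y) = 4.91964 / 1.068 = 4.60640 years.

4.606 years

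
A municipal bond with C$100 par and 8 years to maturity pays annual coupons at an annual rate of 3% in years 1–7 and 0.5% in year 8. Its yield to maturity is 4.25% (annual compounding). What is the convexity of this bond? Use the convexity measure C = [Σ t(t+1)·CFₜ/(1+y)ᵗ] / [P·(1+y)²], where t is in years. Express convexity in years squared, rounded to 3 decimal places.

57.211

With y = 0.0425:
  t   CF        PV=CF/(1+0.0425)^t    t·PV        t(t+1)·PV
  1         3.00         2.8777         2.8777           5.7554
  2         3.00         2.7604         5.5208          16.5623
  3         3.00         2.6478         7.9435          31.7742
  4         3.00         2.5399        10.1596          50.7980
  5         3.00         2.4364        12.1818          73.0907
  6         3.00         2.3370        14.0222          98.1554
  7         3.00         2.2418        15.6923         125.5385
  8       100.50        72.0373       576.2986       5,186.6871
  Σ                     89.8783       644.6965       5,588.3616
P = 89.8783.
Convexity = Σ t(t+1)·PV / [P·(1+y)²] = 5,588.3616 / (89.8783 × 1.086806) = 57.21073.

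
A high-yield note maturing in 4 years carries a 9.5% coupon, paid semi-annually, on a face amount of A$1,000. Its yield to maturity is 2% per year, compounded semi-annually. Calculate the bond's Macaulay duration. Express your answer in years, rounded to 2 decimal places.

Periodic yield y = 0.01. Discount each cash flow and weight by its period:
  t   CF        PV=CF/(1+0.01)^t    t·PV
  1        47.50        47.0297        47.0297
  2        47.50        46.5641        93.1281
  3        47.50        46.1030       138.3091
  4        47.50        45.6466       182.5863
  5        47.50        45.1946       225.9731
  6        47.50        44.7471       268.4829
  7        47.50        44.3041       310.1288
  8     1,047.50       967.3487     7,738.7894
  Σ                  1,286.9379     9,004.4273
Price P = Σ PV = 1,286.9379.
Macaulay duration = Σ(t·PV) / P = 9,004.4273 / 1,286.9379 = 6.99678 half-year periods.
In years: 6.99678 / 2 = 3.49839 years.

3.50 years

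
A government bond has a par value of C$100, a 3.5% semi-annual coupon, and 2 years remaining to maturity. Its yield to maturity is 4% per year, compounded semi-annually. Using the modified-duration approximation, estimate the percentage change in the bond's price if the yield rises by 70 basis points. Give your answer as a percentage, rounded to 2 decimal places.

-1.34%

Periodic yield y = 0.02. Modified duration first:
  t   CF        PV=CF/(1+0.02)^t    t·PV
  1         1.75         1.7157         1.7157
  2         1.75         1.6820         3.3641
  3         1.75         1.6491         4.9472
  4       101.75        94.0013       376.0051
  Σ                     99.0481       386.0321
P = 99.0481; D_Mac = 3.89742 half-year periods = 1.94871 yrs; D_mod = 1.94871/(1+0.02) = 1.91050 yrs.
ΔP/P ≈ -D_mod · Δy = -1.91050 × (+0.007) = -0.013374 = -1.3374%.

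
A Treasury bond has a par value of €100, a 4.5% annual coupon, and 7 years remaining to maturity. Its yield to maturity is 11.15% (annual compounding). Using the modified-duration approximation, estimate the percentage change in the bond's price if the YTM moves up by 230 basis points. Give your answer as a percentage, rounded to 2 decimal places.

-12.32%

Periodic yield y = 0.1115. Modified duration first:
  t   CF        PV=CF/(1+0.1115)^t    t·PV
  1         4.50         4.0486         4.0486
  2         4.50         3.6424         7.2849
  3         4.50         3.2771         9.8312
  4         4.50         2.9483        11.7933
  5         4.50         2.6526        13.2628
  6         4.50         2.3865        14.3188
  7       104.50        49.8597       349.0182
  Σ                     68.8152       409.5577
P = 68.8152; D_Mac = 5.95156 yrs; D_mod = 5.95156/(1+0.1115) = 5.35453 yrs.
ΔP/P ≈ -D_mod · Δy = -5.35453 × (+0.023) = -0.123154 = -12.3154%.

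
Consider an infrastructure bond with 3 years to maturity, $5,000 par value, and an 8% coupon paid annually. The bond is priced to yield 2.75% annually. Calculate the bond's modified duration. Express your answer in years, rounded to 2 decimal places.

Periodic yield y = 0.0275. First find Macaulay duration:
  t   CF        PV=CF/(1+0.0275)^t    t·PV
  1       400.00       389.2944       389.2944
  2       400.00       378.8753       757.7507
  3     5,400.00     4,977.9241    14,933.7722
  Σ                  5,746.0938    16,080.8173
P = 5,746.0938; Macaulay duration = 16,080.8173 / 5,746.0938 = 2.79857 years.
Modified duration = D_Mac / (1 + y) = 2.79857 / 1.0275 = 2.72366 years.

2.72 years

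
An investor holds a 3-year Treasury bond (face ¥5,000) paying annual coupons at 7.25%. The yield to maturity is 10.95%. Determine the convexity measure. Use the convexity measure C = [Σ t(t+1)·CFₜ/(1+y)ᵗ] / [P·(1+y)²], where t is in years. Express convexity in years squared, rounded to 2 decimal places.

8.85

With y = 0.1095:
  t   CF        PV=CF/(1+0.1095)^t    t·PV        t(t+1)·PV
  1       362.50       326.7237       326.7237         653.4475
  2       362.50       294.4784       588.9567       1,766.8702
  3     5,362.50     3,926.3172    11,778.9517      47,115.8067
  Σ                  4,547.5193    12,694.6322      49,536.1244
P = 4,547.5193.
Convexity = Σ t(t+1)·PV / [P·(1+y)²] = 49,536.1244 / (4,547.5193 × 1.230990) = 8.84897.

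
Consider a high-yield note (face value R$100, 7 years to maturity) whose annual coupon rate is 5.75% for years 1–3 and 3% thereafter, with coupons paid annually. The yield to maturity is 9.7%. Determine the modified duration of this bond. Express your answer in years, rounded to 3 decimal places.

5.339 years

Periodic yield y = 0.097. First find Macaulay duration:
  t   CF        PV=CF/(1+0.097)^t    t·PV
  1         5.75         5.2416         5.2416
  2         5.75         4.7781         9.5562
  3         5.75         4.3556        13.0668
  4         3.00         2.0715         8.2862
  5         3.00         1.8884         9.4419
  6         3.00         1.7214        10.3284
  7       103.00        53.8754       377.1281
  Σ                     73.9320       433.0491
P = 73.9320; Macaulay duration = 433.0491 / 73.9320 = 5.85740 years.
Modified duration = D_Mac / (1 + y) = 5.85740 / 1.097 = 5.33947 years.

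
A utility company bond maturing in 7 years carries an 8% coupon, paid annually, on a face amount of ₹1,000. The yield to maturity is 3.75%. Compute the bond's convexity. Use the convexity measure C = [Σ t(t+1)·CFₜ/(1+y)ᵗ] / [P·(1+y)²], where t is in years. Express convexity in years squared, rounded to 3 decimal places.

40.096

With y = 0.0375:
  t   CF        PV=CF/(1+0.0375)^t    t·PV        t(t+1)·PV
  1        80.00        77.1084        77.1084         154.2169
  2        80.00        74.3214       148.6428         445.9283
  3        80.00        71.6351       214.9052         859.6208
  4        80.00        69.0458       276.1834       1,380.9170
  5        80.00        66.5502       332.7511       1,996.5064
  6        80.00        64.1448       384.8687       2,694.0810
  7     1,080.00       834.6550     5,842.5852      46,740.6820
  Σ                  1,257.4608     7,277.0448      54,271.9523
P = 1,257.4608.
Convexity = Σ t(t+1)·PV / [P·(1+y)²] = 54,271.9523 / (1,257.4608 × 1.076406) = 40.09635.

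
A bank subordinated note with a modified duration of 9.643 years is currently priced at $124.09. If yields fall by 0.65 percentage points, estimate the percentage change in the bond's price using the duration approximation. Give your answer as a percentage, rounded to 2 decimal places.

+6.27%

Duration approximation: ΔP/P ≈ -D_mod · Δy = -9.643 × (-0.0065) = +0.0626795.
As a percentage: +6.26795%.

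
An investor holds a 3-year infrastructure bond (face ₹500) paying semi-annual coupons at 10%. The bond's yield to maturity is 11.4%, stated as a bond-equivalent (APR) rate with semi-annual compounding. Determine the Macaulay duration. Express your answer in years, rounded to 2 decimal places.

2.66 years

Periodic yield y = 0.057. Discount each cash flow and weight by its period:
  t   CF        PV=CF/(1+0.057)^t    t·PV
  1        25.00        23.6518        23.6518
  2        25.00        22.3764        44.7528
  3        25.00        21.1697        63.5092
  4        25.00        20.0281        80.1125
  5        25.00        18.9481        94.7404
  6       525.00       376.4518     2,258.7108
  Σ                    482.6259     2,565.4774
Price P = Σ PV = 482.6259.
Macaulay duration = Σ(t·PV) / P = 2,565.4774 / 482.6259 = 5.31566 half-year periods.
In years: 5.31566 / 2 = 2.65783 years.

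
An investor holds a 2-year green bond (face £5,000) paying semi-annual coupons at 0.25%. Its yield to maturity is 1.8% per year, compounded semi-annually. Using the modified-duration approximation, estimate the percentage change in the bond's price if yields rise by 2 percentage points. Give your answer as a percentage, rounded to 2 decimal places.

Periodic yield y = 0.009. Modified duration first:
  t   CF        PV=CF/(1+0.009)^t    t·PV
  1         6.25         6.1943         6.1943
  2         6.25         6.1390        12.2780
  3         6.25         6.0842        18.2527
  4     5,006.25     4,830.0082    19,320.0328
  Σ                  4,848.4257    19,356.7578
P = 4,848.4257; D_Mac = 3.99238 half-year periods = 1.99619 yrs; D_mod = 1.99619/(1+0.009) = 1.97838 yrs.
ΔP/P ≈ -D_mod · Δy = -1.97838 × (+0.02) = -0.039568 = -3.9568%.

-3.96%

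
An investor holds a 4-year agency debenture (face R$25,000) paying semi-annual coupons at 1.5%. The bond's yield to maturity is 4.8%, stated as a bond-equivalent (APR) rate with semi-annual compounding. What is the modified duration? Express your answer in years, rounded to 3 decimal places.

Periodic yield y = 0.024. First find Macaulay duration:
  t   CF        PV=CF/(1+0.024)^t    t·PV
  1       187.50       183.1055       183.1055
  2       187.50       178.8139       357.6279
  3       187.50       174.6230       523.8689
  4       187.50       170.5303       682.1210
  5       187.50       166.5335       832.6673
  6       187.50       162.6303       975.7820
  7       187.50       158.8187     1,111.7307
  8    25,187.50    20,834.6117   166,676.8934
  Σ                 22,029.6668   171,343.7967
P = 22,029.6668; Macaulay duration = 171,343.7967 / 22,029.6668 = 7.77787 half-year periods = 3.88893 years.
Modified duration = D_Mac / (1 + y) = 3.88893 / 1.024 = 3.79779 years.

3.798 years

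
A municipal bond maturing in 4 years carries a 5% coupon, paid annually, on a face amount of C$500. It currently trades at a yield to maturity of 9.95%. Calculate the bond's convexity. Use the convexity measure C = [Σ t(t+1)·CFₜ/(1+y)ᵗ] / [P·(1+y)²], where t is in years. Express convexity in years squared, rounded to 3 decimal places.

With y = 0.0995:
  t   CF        PV=CF/(1+0.0995)^t    t·PV        t(t+1)·PV
  1        25.00        22.7376        22.7376          45.4752
  2        25.00        20.6800        41.3599         124.0797
  3        25.00        18.8085        56.4255         225.7021
  4       525.00       359.2348     1,436.9391       7,184.6955
  Σ                    421.4608     1,557.4621       7,579.9525
P = 421.4608.
Convexity = Σ t(t+1)·PV / [P·(1+y)²] = 7,579.9525 / (421.4608 × 1.208900) = 14.87712.

14.877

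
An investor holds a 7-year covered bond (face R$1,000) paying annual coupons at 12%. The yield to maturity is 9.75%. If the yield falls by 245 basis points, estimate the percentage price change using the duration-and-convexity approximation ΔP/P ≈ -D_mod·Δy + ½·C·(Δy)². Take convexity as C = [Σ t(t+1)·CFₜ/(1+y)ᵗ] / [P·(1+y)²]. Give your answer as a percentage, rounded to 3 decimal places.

+12.565%

With y = 0.0975:
  t   CF        PV=CF/(1+0.0975)^t    t·PV        t(t+1)·PV
  1       120.00       109.3394       109.3394         218.6788
  2       120.00        99.6259       199.2518         597.7553
  3       120.00        90.7753       272.3259       1,089.3035
  4       120.00        82.7110       330.8439       1,654.2195
  5       120.00        75.3631       376.8154       2,260.8922
  6       120.00        68.6679       412.0077       2,884.0538
  7     1,120.00       583.9643     4,087.7503      32,702.0025
  Σ                  1,110.4469     5,788.3343      41,406.9056
P = 1,110.4469; D_Mac = 5.21262 yrs; D_mod = 4.74954 yrs; C = 30.95750.
Duration effect: -4.74954 × (-0.0245) = +0.116364
Convexity effect: 0.5 × 30.95750 × (-0.0245)² = +0.0092911
ΔP/P ≈ +0.116364 + 0.0092911 = +0.125655 = +12.5655%.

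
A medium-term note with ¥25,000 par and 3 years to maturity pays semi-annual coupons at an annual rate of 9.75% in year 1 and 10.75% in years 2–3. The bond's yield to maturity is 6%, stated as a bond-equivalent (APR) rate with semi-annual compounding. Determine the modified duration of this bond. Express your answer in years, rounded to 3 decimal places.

2.605 years

Periodic yield y = 0.03. First find Macaulay duration:
  t   CF        PV=CF/(1+0.03)^t    t·PV
  1     1,218.75     1,183.2524     1,183.2524
  2     1,218.75     1,148.7888     2,297.5775
  3     1,343.75     1,229.7216     3,689.1648
  4     1,343.75     1,193.9045     4,775.6179
  5     1,343.75     1,159.1306     5,795.6528
  6    26,343.75    22,062.4759   132,374.8553
  Σ                 27,977.2737   150,116.1207
P = 27,977.2737; Macaulay duration = 150,116.1207 / 27,977.2737 = 5.36565 half-year periods = 2.68282 years.
Modified duration = D_Mac / (1 + y) = 2.68282 / 1.03 = 2.60468 years.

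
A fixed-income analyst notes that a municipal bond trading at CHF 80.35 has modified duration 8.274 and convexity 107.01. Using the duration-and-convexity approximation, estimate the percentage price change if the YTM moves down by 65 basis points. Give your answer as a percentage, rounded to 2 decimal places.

Duration effect: -D_mod·Δy = -8.274 × (-0.0065) = +0.053781
Convexity effect: ½·C·(Δy)² = 0.5 × 107.01 × (-0.0065)² = +0.00226058625
ΔP/P ≈ +0.053781 + 0.00226058625 = +0.05604158625
= +5.604158625%.

+5.60%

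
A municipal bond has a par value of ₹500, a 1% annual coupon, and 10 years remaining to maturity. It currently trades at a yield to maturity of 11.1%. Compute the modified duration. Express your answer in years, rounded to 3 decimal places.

8.308 years

Periodic yield y = 0.111. First find Macaulay duration:
  t   CF        PV=CF/(1+0.111)^t    t·PV
  1         5.00         4.5005         4.5005
  2         5.00         4.0508         8.1016
  3         5.00         3.6461        10.9383
  4         5.00         3.2818        13.1273
  5         5.00         2.9539        14.7696
  6         5.00         2.6588        15.9528
  7         5.00         2.3932        16.7521
  8         5.00         2.1541        17.2325
  9         5.00         1.9388        17.4496
  10      505.00       176.2588     1,762.5879
  Σ                    203.8367     1,881.4122
P = 203.8367; Macaulay duration = 1,881.4122 / 203.8367 = 9.22999 years.
Modified duration = D_Mac / (1 + y) = 9.22999 / 1.111 = 8.30783 years.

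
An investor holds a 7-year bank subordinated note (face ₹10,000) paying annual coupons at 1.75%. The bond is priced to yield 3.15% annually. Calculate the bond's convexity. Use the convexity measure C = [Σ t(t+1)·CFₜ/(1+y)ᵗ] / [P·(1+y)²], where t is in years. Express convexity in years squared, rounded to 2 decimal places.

With y = 0.0315:
  t   CF        PV=CF/(1+0.0315)^t    t·PV        t(t+1)·PV
  1       175.00       169.6558       169.6558         339.3117
  2       175.00       164.4749       328.9498         986.8493
  3       175.00       159.4521       478.3564       1,913.4257
  4       175.00       154.5828       618.3311       3,091.6556
  5       175.00       149.8621       749.3106       4,495.8638
  6       175.00       145.2856       871.7138       6,101.9964
  7    10,175.00     8,189.3568    57,325.4974     458,603.9793
  Σ                  9,132.6702    60,541.8150     475,533.0817
P = 9,132.6702.
Convexity = Σ t(t+1)·PV / [P·(1+y)²] = 475,533.0817 / (9,132.6702 × 1.063992) = 48.93781.

48.94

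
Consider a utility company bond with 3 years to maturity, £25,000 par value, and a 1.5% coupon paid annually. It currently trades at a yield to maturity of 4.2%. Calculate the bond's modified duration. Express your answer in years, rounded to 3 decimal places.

2.835 years

Periodic yield y = 0.042. First find Macaulay duration:
  t   CF        PV=CF/(1+0.042)^t    t·PV
  1       375.00       359.8848       359.8848
  2       375.00       345.3789       690.7578
  3    25,375.00    22,428.6376    67,285.9129
  Σ                 23,133.9014    68,336.5555
P = 23,133.9014; Macaulay duration = 68,336.5555 / 23,133.9014 = 2.95396 years.
Modified duration = D_Mac / (1 + y) = 2.95396 / 1.042 = 2.83489 years.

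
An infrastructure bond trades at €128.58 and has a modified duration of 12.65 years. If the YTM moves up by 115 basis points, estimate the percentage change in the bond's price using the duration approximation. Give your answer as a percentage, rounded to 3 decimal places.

-14.548%

Duration approximation: ΔP/P ≈ -D_mod · Δy = -12.65 × (+0.0115) = -0.145475.
As a percentage: -14.5475%.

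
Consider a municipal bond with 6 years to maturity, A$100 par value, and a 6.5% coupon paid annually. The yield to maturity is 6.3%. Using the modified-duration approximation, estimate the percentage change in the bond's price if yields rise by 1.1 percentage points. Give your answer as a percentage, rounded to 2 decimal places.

Periodic yield y = 0.063. Modified duration first:
  t   CF        PV=CF/(1+0.063)^t    t·PV
  1         6.50         6.1148         6.1148
  2         6.50         5.7524        11.5047
  3         6.50         5.4114        16.2343
  4         6.50         5.0907        20.3629
  5         6.50         4.7890        23.9451
  6       106.50        73.8159       442.8955
  Σ                    100.9743       521.0574
P = 100.9743; D_Mac = 5.16030 yrs; D_mod = 5.16030/(1+0.063) = 4.85447 yrs.
ΔP/P ≈ -D_mod · Δy = -4.85447 × (+0.011) = -0.053399 = -5.3399%.

-5.34%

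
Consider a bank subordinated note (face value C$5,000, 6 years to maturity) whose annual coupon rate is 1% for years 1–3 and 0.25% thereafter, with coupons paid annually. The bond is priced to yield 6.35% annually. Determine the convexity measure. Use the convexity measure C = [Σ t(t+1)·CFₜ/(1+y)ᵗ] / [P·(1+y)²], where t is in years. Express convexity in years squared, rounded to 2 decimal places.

With y = 0.0635:
  t   CF        PV=CF/(1+0.0635)^t    t·PV        t(t+1)·PV
  1        50.00        47.0146        47.0146          94.0291
  2        50.00        44.2074        88.4148         265.2444
  3        50.00        41.5678       124.7035         498.8142
  4        12.50         9.7715        39.0859         195.4295
  5        12.50         9.1880        45.9402         275.6410
  6     5,012.50     3,464.4111    20,786.4665     145,505.2658
  Σ                  3,616.1604    21,131.6255     146,834.4240
P = 3,616.1604.
Convexity = Σ t(t+1)·PV / [P·(1+y)²] = 146,834.4240 / (3,616.1604 × 1.131032) = 35.90089.

35.90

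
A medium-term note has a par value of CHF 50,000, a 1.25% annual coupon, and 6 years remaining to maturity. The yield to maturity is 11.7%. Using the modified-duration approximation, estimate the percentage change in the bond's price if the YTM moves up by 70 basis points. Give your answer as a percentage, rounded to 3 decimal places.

Periodic yield y = 0.117. Modified duration first:
  t   CF        PV=CF/(1+0.117)^t    t·PV
  1       625.00       559.5345       559.5345
  2       625.00       500.9261     1,001.8522
  3       625.00       448.4567     1,345.3700
  4       625.00       401.4832     1,605.9326
  5       625.00       359.4299     1,797.1493
  6    50,625.00    26,064.2959   156,385.7754
  Σ                 28,334.1262   162,695.6141
P = 28,334.1262; D_Mac = 5.74204 yrs; D_mod = 5.74204/(1+0.117) = 5.14059 yrs.
ΔP/P ≈ -D_mod · Δy = -5.14059 × (+0.007) = -0.035984 = -3.5984%.

-3.598%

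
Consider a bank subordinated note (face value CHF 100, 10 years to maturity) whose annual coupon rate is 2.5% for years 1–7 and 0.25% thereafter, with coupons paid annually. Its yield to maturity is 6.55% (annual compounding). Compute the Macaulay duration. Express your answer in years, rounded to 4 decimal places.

8.7186 years

Periodic yield y = 0.0655. Discount each cash flow and weight by its year:
  t   CF        PV=CF/(1+0.0655)^t    t·PV
  1         2.50         2.3463         2.3463
  2         2.50         2.2021         4.4042
  3         2.50         2.0667         6.2001
  4         2.50         1.9397         7.7587
  5         2.50         1.8204         9.1021
  6         2.50         1.7085        10.2511
  7         2.50         1.6035        11.2244
  8         0.25         0.1505         1.2039
  9         0.25         0.1412         1.2712
  10      100.25        53.1557       531.5570
  Σ                     67.1346       585.3190
Price P = Σ PV = 67.1346.
Macaulay duration = Σ(t·PV) / P = 585.3190 / 67.1346 = 8.71859 years.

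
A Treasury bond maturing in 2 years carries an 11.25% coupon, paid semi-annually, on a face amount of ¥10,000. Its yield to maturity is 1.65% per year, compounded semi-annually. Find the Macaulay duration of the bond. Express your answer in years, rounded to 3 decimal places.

1.860 years

Periodic yield y = 0.00825. Discount each cash flow and weight by its period:
  t   CF        PV=CF/(1+0.00825)^t    t·PV
  1       562.50       557.8973       557.8973
  2       562.50       553.3324     1,106.6647
  3       562.50       548.8047     1,646.4141
  4    10,562.50    10,221.0097    40,884.0387
  Σ                 11,881.0441    44,195.0149
Price P = Σ PV = 11,881.0441.
Macaulay duration = Σ(t·PV) / P = 44,195.0149 / 11,881.0441 = 3.71979 half-year periods.
In years: 3.71979 / 2 = 1.85990 years.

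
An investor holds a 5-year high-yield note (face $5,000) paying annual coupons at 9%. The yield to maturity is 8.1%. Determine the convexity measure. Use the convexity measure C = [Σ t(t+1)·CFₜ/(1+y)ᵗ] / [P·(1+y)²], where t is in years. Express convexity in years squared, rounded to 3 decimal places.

With y = 0.081:
  t   CF        PV=CF/(1+0.081)^t    t·PV        t(t+1)·PV
  1       450.00       416.2812       416.2812         832.5624
  2       450.00       385.0890       770.1780       2,310.5341
  3       450.00       356.2341     1,068.7022       4,274.8086
  4       450.00       329.5412     1,318.1649       6,590.8243
  5     5,450.00     3,692.0539    18,460.2695     110,761.6170
  Σ                  5,179.1994    22,033.5958     124,770.3464
P = 5,179.1994.
Convexity = Σ t(t+1)·PV / [P·(1+y)²] = 124,770.3464 / (5,179.1994 × 1.168561) = 20.61567.

20.616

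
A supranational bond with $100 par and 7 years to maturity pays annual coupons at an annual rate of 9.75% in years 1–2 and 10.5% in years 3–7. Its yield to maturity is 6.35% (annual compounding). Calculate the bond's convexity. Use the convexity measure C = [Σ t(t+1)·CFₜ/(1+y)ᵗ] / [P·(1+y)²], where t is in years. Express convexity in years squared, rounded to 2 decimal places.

With y = 0.0635:
  t   CF        PV=CF/(1+0.0635)^t    t·PV        t(t+1)·PV
  1         9.75         9.1678         9.1678          18.3357
  2         9.75         8.6204        17.2409          51.7227
  3        10.50         8.7292        26.1877         104.7510
  4        10.50         8.2080        32.8321         164.1607
  5        10.50         7.7179        38.5897         231.5384
  6        10.50         7.2571        43.5427         304.7991
  7       110.50        71.8125       502.6872       4,021.4979
  Σ                    121.5131       670.2483       4,896.8054
P = 121.5131.
Convexity = Σ t(t+1)·PV / [P·(1+y)²] = 4,896.8054 / (121.5131 × 1.131032) = 35.62991.

35.63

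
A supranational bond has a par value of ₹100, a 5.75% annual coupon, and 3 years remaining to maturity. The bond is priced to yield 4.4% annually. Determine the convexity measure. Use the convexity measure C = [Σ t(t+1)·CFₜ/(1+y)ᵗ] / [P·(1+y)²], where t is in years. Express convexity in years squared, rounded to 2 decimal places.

10.24

With y = 0.044:
  t   CF        PV=CF/(1+0.044)^t    t·PV        t(t+1)·PV
  1         5.75         5.5077         5.5077          11.0153
  2         5.75         5.2755        10.5511          31.6532
  3       105.75        92.9349       278.8047       1,115.2189
  Σ                    103.7181       294.8635       1,157.8875
P = 103.7181.
Convexity = Σ t(t+1)·PV / [P·(1+y)²] = 1,157.8875 / (103.7181 × 1.089936) = 10.24261.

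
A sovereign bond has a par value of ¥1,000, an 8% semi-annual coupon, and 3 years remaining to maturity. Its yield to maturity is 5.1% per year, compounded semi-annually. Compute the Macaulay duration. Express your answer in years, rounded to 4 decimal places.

2.7379 years

Periodic yield y = 0.0255. Discount each cash flow and weight by its period:
  t   CF        PV=CF/(1+0.0255)^t    t·PV
  1        40.00        39.0054        39.0054
  2        40.00        38.0355        76.0709
  3        40.00        37.0897       111.2690
  4        40.00        36.1674       144.6696
  5        40.00        35.2681       176.3403
  6     1,040.00       894.1685     5,365.0108
  Σ                  1,079.7344     5,912.3661
Price P = Σ PV = 1,079.7344.
Macaulay duration = Σ(t·PV) / P = 5,912.3661 / 1,079.7344 = 5.47576 half-year periods.
In years: 5.47576 / 2 = 2.73788 years.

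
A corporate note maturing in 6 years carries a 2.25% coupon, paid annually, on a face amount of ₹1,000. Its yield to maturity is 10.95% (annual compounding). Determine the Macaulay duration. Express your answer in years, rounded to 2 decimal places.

5.58 years

Periodic yield y = 0.1095. Discount each cash flow and weight by its year:
  t   CF        PV=CF/(1+0.1095)^t    t·PV
  1        22.50        20.2794        20.2794
  2        22.50        18.2780        36.5559
  3        22.50        16.4741        49.4222
  4        22.50        14.8482        59.3927
  5        22.50        13.3828        66.9138
  6     1,022.50       548.1501     3,288.9004
  Σ                    631.4125     3,521.4645
Price P = Σ PV = 631.4125.
Macaulay duration = Σ(t·PV) / P = 3,521.4645 / 631.4125 = 5.57712 years.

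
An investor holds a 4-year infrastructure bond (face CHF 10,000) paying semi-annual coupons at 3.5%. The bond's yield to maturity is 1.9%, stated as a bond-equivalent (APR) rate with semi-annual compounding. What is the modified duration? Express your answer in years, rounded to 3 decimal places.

Periodic yield y = 0.0095. First find Macaulay duration:
  t   CF        PV=CF/(1+0.0095)^t    t·PV
  1       175.00       173.3531       173.3531
  2       175.00       171.7218       343.4436
  3       175.00       170.1058       510.3173
  4       175.00       168.5050       674.0199
  5       175.00       166.9193       834.5963
  6       175.00       165.3484       992.0907
  7       175.00       163.7924     1,146.5469
  8    10,175.00     9,433.7385    75,469.9077
  Σ                 10,613.4843    80,144.2755
P = 10,613.4843; Macaulay duration = 80,144.2755 / 10,613.4843 = 7.55117 half-year periods = 3.77559 years.
Modified duration = D_Mac / (1 + y) = 3.77559 / 1.0095 = 3.74006 years.

3.740 years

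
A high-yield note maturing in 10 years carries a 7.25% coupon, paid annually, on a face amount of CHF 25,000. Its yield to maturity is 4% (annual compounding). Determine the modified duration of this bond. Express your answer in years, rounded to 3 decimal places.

Periodic yield y = 0.04. First find Macaulay duration:
  t   CF        PV=CF/(1+0.04)^t    t·PV
  1     1,812.50     1,742.7885     1,742.7885
  2     1,812.50     1,675.7581     3,351.5163
  3     1,812.50     1,611.3059     4,833.9177
  4     1,812.50     1,549.3326     6,197.3304
  5     1,812.50     1,489.7429     7,448.7144
  6     1,812.50     1,432.4451     8,594.6705
  7     1,812.50     1,377.3510     9,641.4573
  8     1,812.50     1,324.3760    10,595.0080
  9     1,812.50     1,273.4385    11,460.9461
  10   26,812.50    18,113.5643   181,135.6428
  Σ                 31,590.1028   245,001.9918
P = 31,590.1028; Macaulay duration = 245,001.9918 / 31,590.1028 = 7.75566 years.
Modified duration = D_Mac / (1 + y) = 7.75566 / 1.04 = 7.45736 years.

7.457 years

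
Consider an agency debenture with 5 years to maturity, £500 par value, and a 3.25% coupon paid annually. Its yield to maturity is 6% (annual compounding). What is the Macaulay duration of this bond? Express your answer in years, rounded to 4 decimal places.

Periodic yield y = 0.06. Discount each cash flow and weight by its year:
  t   CF        PV=CF/(1+0.06)^t    t·PV
  1        16.25        15.3302        15.3302
  2        16.25        14.4624        28.9249
  3        16.25        13.6438        40.9314
  4        16.25        12.8715        51.4861
  5       516.25       385.7720     1,928.8602
  Σ                    442.0800     2,065.5328
Price P = Σ PV = 442.0800.
Macaulay duration = Σ(t·PV) / P = 2,065.5328 / 442.0800 = 4.67231 years.

4.6723 years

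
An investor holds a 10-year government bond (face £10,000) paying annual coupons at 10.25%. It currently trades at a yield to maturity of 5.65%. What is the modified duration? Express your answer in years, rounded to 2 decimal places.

6.79 years

Periodic yield y = 0.0565. First find Macaulay duration:
  t   CF        PV=CF/(1+0.0565)^t    t·PV
  1     1,025.00       970.1846       970.1846
  2     1,025.00       918.3006     1,836.6012
  3     1,025.00       869.1913     2,607.5738
  4     1,025.00       822.7083     3,290.8331
  5     1,025.00       778.7111     3,893.5554
  6     1,025.00       737.0668     4,422.4009
  7     1,025.00       697.6496     4,883.5473
  8     1,025.00       660.3404     5,282.7230
  9     1,025.00       625.0264     5,625.2375
  10   11,025.00     6,363.3174    63,633.1737
  Σ                 13,442.4964    96,445.8305
P = 13,442.4964; Macaulay duration = 96,445.8305 / 13,442.4964 = 7.17470 years.
Modified duration = D_Mac / (1 + y) = 7.17470 / 1.0565 = 6.79100 years.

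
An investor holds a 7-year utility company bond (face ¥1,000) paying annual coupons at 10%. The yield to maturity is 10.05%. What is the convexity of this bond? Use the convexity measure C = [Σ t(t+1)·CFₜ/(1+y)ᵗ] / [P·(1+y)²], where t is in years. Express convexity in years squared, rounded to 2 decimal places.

With y = 0.1005:
  t   CF        PV=CF/(1+0.1005)^t    t·PV        t(t+1)·PV
  1       100.00        90.8678        90.8678         181.7356
  2       100.00        82.5695       165.1391         495.4173
  3       100.00        75.0291       225.0874         900.3495
  4       100.00        68.1773       272.7092       1,363.5460
  5       100.00        61.9512       309.7560       1,858.5362
  6       100.00        56.2937       337.7621       2,364.3350
  7     1,100.00       562.6811     3,938.7680      31,510.1437
  Σ                    997.5698     5,340.0896      38,674.0632
P = 997.5698.
Convexity = Σ t(t+1)·PV / [P·(1+y)²] = 38,674.0632 / (997.5698 × 1.211100) = 32.01079.

32.01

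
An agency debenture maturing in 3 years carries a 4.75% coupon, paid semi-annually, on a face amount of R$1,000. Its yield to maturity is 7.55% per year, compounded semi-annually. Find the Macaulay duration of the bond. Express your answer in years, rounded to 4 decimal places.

2.8234 years

Periodic yield y = 0.03775. Discount each cash flow and weight by its period:
  t   CF        PV=CF/(1+0.03775)^t    t·PV
  1        23.75        22.8861        22.8861
  2        23.75        22.0535        44.1071
  3        23.75        21.2513        63.7539
  4        23.75        20.4782        81.9130
  5        23.75        19.7333        98.6665
  6     1,023.75       819.6670     4,918.0021
  Σ                    926.0694     5,229.3286
Price P = Σ PV = 926.0694.
Macaulay duration = Σ(t·PV) / P = 5,229.3286 / 926.0694 = 5.64680 half-year periods.
In years: 5.64680 / 2 = 2.82340 years.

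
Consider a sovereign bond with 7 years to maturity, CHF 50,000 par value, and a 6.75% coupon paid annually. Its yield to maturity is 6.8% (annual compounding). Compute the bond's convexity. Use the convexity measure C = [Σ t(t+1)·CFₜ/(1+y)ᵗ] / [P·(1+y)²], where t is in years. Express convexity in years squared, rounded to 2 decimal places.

38.04

With y = 0.068:
  t   CF        PV=CF/(1+0.068)^t    t·PV        t(t+1)·PV
  1     3,375.00     3,160.1124     3,160.1124       6,320.2247
  2     3,375.00     2,958.9067     5,917.8134      17,753.4402
  3     3,375.00     2,770.5119     8,311.5357      33,246.1427
  4     3,375.00     2,594.1123    10,376.4490      51,882.2452
  5     3,375.00     2,428.9441    12,144.7203      72,868.3219
  6     3,375.00     2,274.2922    13,645.7532      95,520.2722
  7    53,375.00    33,677.4437   235,742.1061   1,885,936.8490
  Σ                 49,864.3232   289,298.4901   2,163,527.4960
P = 49,864.3232.
Convexity = Σ t(t+1)·PV / [P·(1+y)²] = 2,163,527.4960 / (49,864.3232 × 1.140624) = 38.03908.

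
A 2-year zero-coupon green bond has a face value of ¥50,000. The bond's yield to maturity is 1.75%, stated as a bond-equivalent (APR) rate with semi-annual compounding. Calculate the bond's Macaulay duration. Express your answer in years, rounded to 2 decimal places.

2.00 years

A zero-coupon bond has a single cash flow at maturity, so its Macaulay duration equals its maturity: 2 years.
(Equivalently: 4 semi-annual periods ÷ 2 = 2 years.)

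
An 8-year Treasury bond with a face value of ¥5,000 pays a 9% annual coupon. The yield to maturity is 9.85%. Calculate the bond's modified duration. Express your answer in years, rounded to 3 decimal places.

5.446 years

Periodic yield y = 0.0985. First find Macaulay duration:
  t   CF        PV=CF/(1+0.0985)^t    t·PV
  1       450.00       409.6495       409.6495
  2       450.00       372.9172       745.8344
  3       450.00       339.4785     1,018.4356
  4       450.00       309.0383     1,236.1531
  5       450.00       281.3275     1,406.6376
  6       450.00       256.1015     1,536.6091
  7       450.00       233.1375     1,631.9623
  8     5,450.00     2,570.3722    20,562.9774
  Σ                  4,772.0222    28,548.2590
P = 4,772.0222; Macaulay duration = 28,548.2590 / 4,772.0222 = 5.98242 years.
Modified duration = D_Mac / (1 + y) = 5.98242 / 1.0985 = 5.44599 years.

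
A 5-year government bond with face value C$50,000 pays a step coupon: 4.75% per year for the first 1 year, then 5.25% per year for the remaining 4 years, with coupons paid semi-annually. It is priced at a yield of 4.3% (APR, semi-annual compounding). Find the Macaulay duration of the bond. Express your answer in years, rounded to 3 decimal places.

Periodic yield y = 0.0215. Discount each cash flow and weight by its period:
  t   CF        PV=CF/(1+0.0215)^t    t·PV
  1     1,187.50     1,162.5061     1,162.5061
  2     1,187.50     1,138.0383     2,276.0766
  3     1,312.50     1,231.3576     3,694.0728
  4     1,312.50     1,205.4406     4,821.7626
  5     1,312.50     1,180.0692     5,900.3458
  6     1,312.50     1,155.2317     6,931.3900
  7     1,312.50     1,130.9170     7,916.4187
  8     1,312.50     1,107.1140     8,856.9120
  9     1,312.50     1,083.8120     9,754.3084
  10   51,312.50    41,480.0685   414,800.6849
  Σ                 51,874.5550   466,114.4779
Price P = Σ PV = 51,874.5550.
Macaulay duration = Σ(t·PV) / P = 466,114.4779 / 51,874.5550 = 8.98542 half-year periods.
In years: 8.98542 / 2 = 4.49271 years.

4.493 years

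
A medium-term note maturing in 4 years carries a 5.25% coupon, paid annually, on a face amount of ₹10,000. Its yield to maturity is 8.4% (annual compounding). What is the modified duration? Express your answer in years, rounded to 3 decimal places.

Periodic yield y = 0.084. First find Macaulay duration:
  t   CF        PV=CF/(1+0.084)^t    t·PV
  1       525.00       484.3173       484.3173
  2       525.00       446.7872       893.5744
  3       525.00       412.1653     1,236.4960
  4    10,525.00     7,622.6324    30,490.5295
  Σ                  8,965.9023    33,104.9173
P = 8,965.9023; Macaulay duration = 33,104.9173 / 8,965.9023 = 3.69231 years.
Modified duration = D_Mac / (1 + y) = 3.69231 / 1.084 = 3.40619 years.

3.406 years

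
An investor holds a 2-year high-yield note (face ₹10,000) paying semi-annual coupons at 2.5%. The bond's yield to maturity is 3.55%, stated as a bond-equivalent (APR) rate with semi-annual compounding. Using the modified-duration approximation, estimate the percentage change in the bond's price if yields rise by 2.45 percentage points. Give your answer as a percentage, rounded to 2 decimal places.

-4.73%

Periodic yield y = 0.01775. Modified duration first:
  t   CF        PV=CF/(1+0.01775)^t    t·PV
  1       125.00       122.8199       122.8199
  2       125.00       120.6779       241.3558
  3       125.00       118.5732       355.7197
  4    10,125.00     9,436.9268    37,747.7073
  Σ                  9,798.9979    38,467.6028
P = 9,798.9979; D_Mac = 3.92567 half-year periods = 1.96283 yrs; D_mod = 1.96283/(1+0.01775) = 1.92860 yrs.
ΔP/P ≈ -D_mod · Δy = -1.92860 × (+0.0245) = -0.047251 = -4.7251%.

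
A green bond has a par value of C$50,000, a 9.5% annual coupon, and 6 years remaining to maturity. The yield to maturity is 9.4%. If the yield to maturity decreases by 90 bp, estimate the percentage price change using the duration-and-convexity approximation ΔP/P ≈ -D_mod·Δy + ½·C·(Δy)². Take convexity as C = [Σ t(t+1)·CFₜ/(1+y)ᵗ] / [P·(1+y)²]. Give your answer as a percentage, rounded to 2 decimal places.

With y = 0.094:
  t   CF        PV=CF/(1+0.094)^t    t·PV        t(t+1)·PV
  1     4,750.00     4,341.8647     4,341.8647       8,683.7294
  2     4,750.00     3,968.7977     7,937.5955      23,812.7864
  3     4,750.00     3,627.7859    10,883.3576      43,533.4303
  4     4,750.00     3,316.0748    13,264.2993      66,321.4965
  5     4,750.00     3,031.1470    15,155.7350      90,934.4102
  6    54,750.00    31,935.9759   191,615.8552   1,341,310.9867
  Σ                 50,221.6460   243,198.7073   1,574,596.8396
P = 50,221.6460; D_Mac = 4.84251 yrs; D_mod = 4.42642 yrs; C = 26.19653.
Duration effect: -4.42642 × (-0.009) = +0.039838
Convexity effect: 0.5 × 26.19653 × (-0.009)² = +0.0010610
ΔP/P ≈ +0.039838 + 0.0010610 = +0.040899 = +4.0899%.

+4.09%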